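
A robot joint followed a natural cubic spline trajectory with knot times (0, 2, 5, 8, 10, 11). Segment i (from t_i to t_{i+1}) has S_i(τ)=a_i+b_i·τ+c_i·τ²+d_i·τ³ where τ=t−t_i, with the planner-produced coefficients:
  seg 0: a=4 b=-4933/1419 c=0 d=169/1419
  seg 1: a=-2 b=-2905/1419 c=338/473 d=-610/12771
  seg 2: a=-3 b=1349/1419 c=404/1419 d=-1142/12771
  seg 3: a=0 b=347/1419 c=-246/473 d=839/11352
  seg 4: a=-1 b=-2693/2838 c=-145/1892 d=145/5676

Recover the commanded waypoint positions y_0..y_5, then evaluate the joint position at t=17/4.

y_0=4 y_1=-2 y_2=-3 y_3=0 y_4=-1 y_5=-2
S(17/4) = -4861/1376

y_0 = S_0(0) = a_0 = 4
y_1 = S_1(0) = a_1 = -2
y_2 = S_2(0) = a_2 = -3
y_3 = S_3(0) = a_3 = 0
y_4 = S_4(0) = a_4 = -1
y_5 = S_4(1) = -2
t_q=17/4 is in segment 1 (τ=9/4); S_1(τ)=-4861/1376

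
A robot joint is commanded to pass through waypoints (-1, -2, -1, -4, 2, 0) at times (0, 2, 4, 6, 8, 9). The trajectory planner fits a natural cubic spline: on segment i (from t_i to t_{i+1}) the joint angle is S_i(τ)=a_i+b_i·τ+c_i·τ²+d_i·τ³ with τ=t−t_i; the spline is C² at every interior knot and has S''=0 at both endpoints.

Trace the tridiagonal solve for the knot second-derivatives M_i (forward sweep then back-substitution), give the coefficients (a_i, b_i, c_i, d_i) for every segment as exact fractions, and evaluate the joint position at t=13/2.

  seg 0: a=-1 b=-158/153 c=0 d=163/1224
  seg 1: a=-2 b=173/306 c=163/204 d=-509/1224
  seg 2: a=-1 b=-188/153 c=-173/102 d=955/1224
  seg 3: a=-4 b=413/306 c=203/68 d=-661/612
  seg 4: a=2 b=101/306 c=-713/204 d=713/612
S(13/2) = -4429/1632

Δ: Δ0=-1/2, Δ1=1/2, Δ2=-3/2, Δ3=3, Δ4=-2
row 1: diag=8, rhs=6; c'=1/4, d'=3/4
row 2: denom=8−2·1/4=15/2; d'=(-12−2·3/4)/(15/2)=-9/5
row 3: denom=8−2·4/15=112/15; d'=(27−2·-9/5)/(112/15)=459/112
row 4: denom=6−2·15/56=153/28; d'=(-30−2·459/112)/(153/28)=-713/102
back: M4=-713/102
back: M3=459/112−15/56·-713/102=203/34
back: M2=-9/5−4/15·203/34=-173/51
back: M1=3/4−1/4·-173/51=163/102
M: M0=0, M1=163/102, M2=-173/51, M3=203/34, M4=-713/102, M5=0
seg 0: a=-1, c=M0/2=0, d=(M1−M0)/(6·2)=163/1224, b=Δ0−h0·(2M0+M1)/6=-158/153
seg 1: a=-2, c=M1/2=163/204, d=(M2−M1)/(6·2)=-509/1224, b=Δ1−h1·(2M1+M2)/6=173/306
seg 2: a=-1, c=M2/2=-173/102, d=(M3−M2)/(6·2)=955/1224, b=Δ2−h2·(2M2+M3)/6=-188/153
seg 3: a=-4, c=M3/2=203/68, d=(M4−M3)/(6·2)=-661/612, b=Δ3−h3·(2M3+M4)/6=413/306
seg 4: a=2, c=M4/2=-713/204, d=(M5−M4)/(6·1)=713/612, b=Δ4−h4·(2M4+M5)/6=101/306
t_q=13/2 → seg 3, τ=1/2; S=-4+413/306·τ+203/68·τ²+-661/612·τ³=-4429/1632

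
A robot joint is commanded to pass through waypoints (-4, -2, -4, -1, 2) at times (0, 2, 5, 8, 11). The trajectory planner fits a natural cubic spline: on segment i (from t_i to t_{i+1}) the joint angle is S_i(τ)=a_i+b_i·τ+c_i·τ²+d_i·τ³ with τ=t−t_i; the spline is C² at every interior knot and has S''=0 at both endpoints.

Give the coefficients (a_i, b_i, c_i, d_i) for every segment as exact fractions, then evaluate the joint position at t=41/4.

  seg 0: a=-4 b=302/207 c=0 d=-95/828
  seg 1: a=-2 b=17/207 c=-95/138 d=545/3726
  seg 2: a=-4 b=-41/414 c=130/207 d=-325/3726
  seg 3: a=-1 b=272/207 c=-65/414 d=65/3726
S(41/4) = 4005/2944

Δ: Δ0=1, Δ1=-2/3, Δ2=1, Δ3=1
row 1: diag=10, rhs=-10; c'=3/10, d'=-1
row 2: denom=12−3·3/10=111/10; d'=(10−3·-1)/(111/10)=130/111
row 3: denom=12−3·10/37=414/37; d'=(0−3·130/111)/(414/37)=-65/207
back: M3=-65/207
back: M2=130/111−10/37·-65/207=260/207
back: M1=-1−3/10·260/207=-95/69
M: M0=0, M1=-95/69, M2=260/207, M3=-65/207, M4=0
seg 0: a=-4, c=M0/2=0, d=(M1−M0)/(6·2)=-95/828, b=Δ0−h0·(2M0+M1)/6=302/207
seg 1: a=-2, c=M1/2=-95/138, d=(M2−M1)/(6·3)=545/3726, b=Δ1−h1·(2M1+M2)/6=17/207
seg 2: a=-4, c=M2/2=130/207, d=(M3−M2)/(6·3)=-325/3726, b=Δ2−h2·(2M2+M3)/6=-41/414
seg 3: a=-1, c=M3/2=-65/414, d=(M4−M3)/(6·3)=65/3726, b=Δ3−h3·(2M3+M4)/6=272/207
t_q=41/4 → seg 3, τ=9/4; S=-1+272/207·τ+-65/414·τ²+65/3726·τ³=4005/2944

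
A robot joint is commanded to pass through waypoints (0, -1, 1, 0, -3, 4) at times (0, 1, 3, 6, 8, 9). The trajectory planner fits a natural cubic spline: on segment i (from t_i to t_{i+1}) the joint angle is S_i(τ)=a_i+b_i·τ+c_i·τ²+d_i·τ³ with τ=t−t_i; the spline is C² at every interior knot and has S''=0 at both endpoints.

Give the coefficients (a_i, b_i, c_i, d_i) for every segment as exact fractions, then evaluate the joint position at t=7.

Δ: Δ0=-1, Δ1=1, Δ2=-1/3, Δ3=-3/2, Δ4=7
row 1: diag=6, rhs=12; c'=1/3, d'=2
row 2: denom=10−2·1/3=28/3; d'=(-8−2·2)/(28/3)=-9/7
row 3: denom=10−3·9/28=253/28; d'=(-7−3·-9/7)/(253/28)=-8/23
row 4: denom=6−2·56/253=1406/253; d'=(51−2·-8/23)/(1406/253)=13079/1406
back: M4=13079/1406
back: M3=-8/23−56/253·13079/1406=-1692/703
back: M2=-9/7−9/28·-1692/703=-360/703
back: M1=2−1/3·-360/703=1526/703
M: M0=0, M1=1526/703, M2=-360/703, M3=-1692/703, M4=13079/1406, M5=0
seg 0: a=0, c=M0/2=0, d=(M1−M0)/(6·1)=763/2109, b=Δ0−h0·(2M0+M1)/6=-2872/2109
seg 1: a=-1, c=M1/2=763/703, d=(M2−M1)/(6·2)=-943/4218, b=Δ1−h1·(2M1+M2)/6=-583/2109
seg 2: a=1, c=M2/2=-180/703, d=(M3−M2)/(6·3)=-2/19, b=Δ2−h2·(2M2+M3)/6=2915/2109
seg 3: a=0, c=M3/2=-846/703, d=(M4−M3)/(6·2)=16463/16872, b=Δ3−h3·(2M3+M4)/6=-6319/2109
seg 4: a=-3, c=M4/2=13079/2812, d=(M5−M4)/(6·1)=-13079/8436, b=Δ4−h4·(2M4+M5)/6=16447/4218
t_q=7 → seg 3, τ=1; S=0+-6319/2109·τ+-846/703·τ²+16463/16872·τ³=-18131/5624

  seg 0: a=0 b=-2872/2109 c=0 d=763/2109
  seg 1: a=-1 b=-583/2109 c=763/703 d=-943/4218
  seg 2: a=1 b=2915/2109 c=-180/703 d=-2/19
  seg 3: a=0 b=-6319/2109 c=-846/703 d=16463/16872
  seg 4: a=-3 b=16447/4218 c=13079/2812 d=-13079/8436
S(7) = -18131/5624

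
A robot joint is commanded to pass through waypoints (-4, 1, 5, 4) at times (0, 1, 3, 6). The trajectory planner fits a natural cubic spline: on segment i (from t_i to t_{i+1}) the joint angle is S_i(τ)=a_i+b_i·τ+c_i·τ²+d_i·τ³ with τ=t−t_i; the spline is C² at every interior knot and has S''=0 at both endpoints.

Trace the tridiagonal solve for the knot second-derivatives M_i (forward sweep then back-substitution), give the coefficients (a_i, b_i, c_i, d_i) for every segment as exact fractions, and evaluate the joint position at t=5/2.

Δ: Δ0=5, Δ1=2, Δ2=-1/3
row 1: diag=6, rhs=-18; c'=1/3, d'=-3
row 2: denom=10−2·1/3=28/3; d'=(-14−2·-3)/(28/3)=-6/7
back: M2=-6/7
back: M1=-3−1/3·-6/7=-19/7
M: M0=0, M1=-19/7, M2=-6/7, M3=0
seg 0: a=-4, c=M0/2=0, d=(M1−M0)/(6·1)=-19/42, b=Δ0−h0·(2M0+M1)/6=229/42
seg 1: a=1, c=M1/2=-19/14, d=(M2−M1)/(6·2)=13/84, b=Δ1−h1·(2M1+M2)/6=86/21
seg 2: a=5, c=M2/2=-3/7, d=(M3−M2)/(6·3)=1/21, b=Δ2−h2·(2M2+M3)/6=11/21
t_q=5/2 → seg 1, τ=3/2; S=1+86/21·τ+-19/14·τ²+13/84·τ³=1033/224

  seg 0: a=-4 b=229/42 c=0 d=-19/42
  seg 1: a=1 b=86/21 c=-19/14 d=13/84
  seg 2: a=5 b=11/21 c=-3/7 d=1/21
S(5/2) = 1033/224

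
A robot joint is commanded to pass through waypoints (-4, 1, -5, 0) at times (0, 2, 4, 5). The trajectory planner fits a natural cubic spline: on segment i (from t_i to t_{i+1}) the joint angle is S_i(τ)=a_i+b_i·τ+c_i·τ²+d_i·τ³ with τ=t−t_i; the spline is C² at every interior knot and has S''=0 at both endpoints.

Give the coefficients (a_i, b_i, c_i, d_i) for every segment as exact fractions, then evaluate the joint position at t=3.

  seg 0: a=-4 b=52/11 c=0 d=-49/88
  seg 1: a=1 b=-43/22 c=-147/44 d=31/22
  seg 2: a=-5 b=35/22 c=225/44 d=-75/44
S(3) = -127/44

Δ: Δ0=5/2, Δ1=-3, Δ2=5
row 1: diag=8, rhs=-33; c'=1/4, d'=-33/8
row 2: denom=6−2·1/4=11/2; d'=(48−2·-33/8)/(11/2)=225/22
back: M2=225/22
back: M1=-33/8−1/4·225/22=-147/22
M: M0=0, M1=-147/22, M2=225/22, M3=0
seg 0: a=-4, c=M0/2=0, d=(M1−M0)/(6·2)=-49/88, b=Δ0−h0·(2M0+M1)/6=52/11
seg 1: a=1, c=M1/2=-147/44, d=(M2−M1)/(6·2)=31/22, b=Δ1−h1·(2M1+M2)/6=-43/22
seg 2: a=-5, c=M2/2=225/44, d=(M3−M2)/(6·1)=-75/44, b=Δ2−h2·(2M2+M3)/6=35/22
t_q=3 → seg 1, τ=1; S=1+-43/22·τ+-147/44·τ²+31/22·τ³=-127/44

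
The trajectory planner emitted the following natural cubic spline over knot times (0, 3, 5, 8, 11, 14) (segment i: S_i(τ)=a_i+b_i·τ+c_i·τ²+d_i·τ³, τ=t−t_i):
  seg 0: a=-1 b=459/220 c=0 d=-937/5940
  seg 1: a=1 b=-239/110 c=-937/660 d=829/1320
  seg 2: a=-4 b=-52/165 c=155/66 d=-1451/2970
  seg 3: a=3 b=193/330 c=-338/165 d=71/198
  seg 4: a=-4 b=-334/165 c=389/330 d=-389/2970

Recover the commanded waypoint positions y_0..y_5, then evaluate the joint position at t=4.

y_0 = S_0(0) = a_0 = -1
y_1 = S_1(0) = a_1 = 1
y_2 = S_2(0) = a_2 = -4
y_3 = S_3(0) = a_3 = 3
y_4 = S_4(0) = a_4 = -4
y_5 = S_4(3) = -3
t_q=4 is in segment 1 (τ=1); S_1(τ)=-2593/1320

y_0=-1 y_1=1 y_2=-4 y_3=3 y_4=-4 y_5=-3
S(4) = -2593/1320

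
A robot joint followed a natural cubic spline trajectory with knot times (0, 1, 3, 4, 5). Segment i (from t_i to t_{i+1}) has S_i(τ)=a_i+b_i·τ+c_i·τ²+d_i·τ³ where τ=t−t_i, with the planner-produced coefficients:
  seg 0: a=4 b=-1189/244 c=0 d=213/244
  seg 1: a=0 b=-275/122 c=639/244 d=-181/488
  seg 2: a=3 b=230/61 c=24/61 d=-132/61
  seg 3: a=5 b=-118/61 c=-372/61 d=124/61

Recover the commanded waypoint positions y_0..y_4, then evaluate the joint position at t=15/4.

y_0=4 y_1=0 y_2=3 y_3=5 y_4=-1
S(15/4) = 5013/976

y_0 = S_0(0) = a_0 = 4
y_1 = S_1(0) = a_1 = 0
y_2 = S_2(0) = a_2 = 3
y_3 = S_3(0) = a_3 = 5
y_4 = S_3(1) = -1
t_q=15/4 is in segment 2 (τ=3/4); S_2(τ)=5013/976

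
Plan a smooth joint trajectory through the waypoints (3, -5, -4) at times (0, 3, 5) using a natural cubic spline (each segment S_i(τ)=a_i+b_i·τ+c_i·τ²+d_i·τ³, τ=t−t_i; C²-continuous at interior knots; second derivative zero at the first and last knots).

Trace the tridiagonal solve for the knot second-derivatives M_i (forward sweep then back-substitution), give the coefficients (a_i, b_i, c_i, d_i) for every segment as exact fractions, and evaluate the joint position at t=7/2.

  seg 0: a=3 b=-217/60 c=0 d=19/180
  seg 1: a=-5 b=-23/30 c=19/20 d=-19/120
S(7/2) = -1653/320

Δ: Δ0=-8/3, Δ1=1/2
row 1: diag=10, rhs=19; c'=1/5, d'=19/10
back: M1=19/10
M: M0=0, M1=19/10, M2=0
seg 0: a=3, c=M0/2=0, d=(M1−M0)/(6·3)=19/180, b=Δ0−h0·(2M0+M1)/6=-217/60
seg 1: a=-5, c=M1/2=19/20, d=(M2−M1)/(6·2)=-19/120, b=Δ1−h1·(2M1+M2)/6=-23/30
t_q=7/2 → seg 1, τ=1/2; S=-5+-23/30·τ+19/20·τ²+-19/120·τ³=-1653/320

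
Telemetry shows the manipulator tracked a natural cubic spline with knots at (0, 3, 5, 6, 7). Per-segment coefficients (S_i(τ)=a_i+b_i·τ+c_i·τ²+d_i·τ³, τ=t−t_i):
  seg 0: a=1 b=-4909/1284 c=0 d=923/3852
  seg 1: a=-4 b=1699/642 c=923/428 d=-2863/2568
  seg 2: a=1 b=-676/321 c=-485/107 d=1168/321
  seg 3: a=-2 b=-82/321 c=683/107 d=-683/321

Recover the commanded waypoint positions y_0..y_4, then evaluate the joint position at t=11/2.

y_0=1 y_1=-4 y_2=1 y_3=-2 y_4=2
S(11/2) = -313/428

y_0 = S_0(0) = a_0 = 1
y_1 = S_1(0) = a_1 = -4
y_2 = S_2(0) = a_2 = 1
y_3 = S_3(0) = a_3 = -2
y_4 = S_3(1) = 2
t_q=11/2 is in segment 2 (τ=1/2); S_2(τ)=-313/428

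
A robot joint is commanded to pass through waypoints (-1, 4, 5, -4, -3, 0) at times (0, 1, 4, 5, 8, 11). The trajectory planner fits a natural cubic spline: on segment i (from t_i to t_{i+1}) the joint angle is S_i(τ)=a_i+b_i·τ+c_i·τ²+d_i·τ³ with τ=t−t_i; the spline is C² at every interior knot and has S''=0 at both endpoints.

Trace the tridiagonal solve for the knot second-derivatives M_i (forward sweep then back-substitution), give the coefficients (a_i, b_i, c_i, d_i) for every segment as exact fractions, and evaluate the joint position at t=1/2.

  seg 0: a=-1 b=7957/1563 c=0 d=-142/1563
  seg 1: a=4 b=7531/1563 c=-142/521 d=-5732/14067
  seg 2: a=5 b=-12221/1563 c=-6158/1563 d=4312/1563
  seg 3: a=-4 b=-3867/521 c=6778/1563 d=-8212/14067
  seg 4: a=-3 b=1477/521 c=-478/521 d=478/4689
S(1/2) = 3197/2084

Δ: Δ0=5, Δ1=1/3, Δ2=-9, Δ3=1/3, Δ4=1
row 1: diag=8, rhs=-28; c'=3/8, d'=-7/2
row 2: denom=8−3·3/8=55/8; d'=(-56−3·-7/2)/(55/8)=-364/55
row 3: denom=8−1·8/55=432/55; d'=(56−1·-364/55)/(432/55)=287/36
row 4: denom=12−3·55/144=521/48; d'=(4−3·287/36)/(521/48)=-956/521
back: M4=-956/521
back: M3=287/36−55/144·-956/521=13556/1563
back: M2=-364/55−8/55·13556/1563=-12316/1563
back: M1=-7/2−3/8·-12316/1563=-284/521
M: M0=0, M1=-284/521, M2=-12316/1563, M3=13556/1563, M4=-956/521, M5=0
seg 0: a=-1, c=M0/2=0, d=(M1−M0)/(6·1)=-142/1563, b=Δ0−h0·(2M0+M1)/6=7957/1563
seg 1: a=4, c=M1/2=-142/521, d=(M2−M1)/(6·3)=-5732/14067, b=Δ1−h1·(2M1+M2)/6=7531/1563
seg 2: a=5, c=M2/2=-6158/1563, d=(M3−M2)/(6·1)=4312/1563, b=Δ2−h2·(2M2+M3)/6=-12221/1563
seg 3: a=-4, c=M3/2=6778/1563, d=(M4−M3)/(6·3)=-8212/14067, b=Δ3−h3·(2M3+M4)/6=-3867/521
seg 4: a=-3, c=M4/2=-478/521, d=(M5−M4)/(6·3)=478/4689, b=Δ4−h4·(2M4+M5)/6=1477/521
t_q=1/2 → seg 0, τ=1/2; S=-1+7957/1563·τ+0·τ²+-142/1563·τ³=3197/2084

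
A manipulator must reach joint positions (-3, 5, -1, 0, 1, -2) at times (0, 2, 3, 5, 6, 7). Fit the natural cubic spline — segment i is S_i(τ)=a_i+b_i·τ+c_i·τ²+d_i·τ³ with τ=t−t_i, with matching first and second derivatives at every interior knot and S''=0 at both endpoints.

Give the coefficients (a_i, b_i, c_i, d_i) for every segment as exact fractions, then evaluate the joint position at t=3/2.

  seg 0: a=-3 b=5551/709 c=0 d=-2715/2836
  seg 1: a=5 b=-2594/709 c=-8145/1418 d=4825/1418
  seg 2: a=-1 b=-7003/1418 c=3165/709 d=-1237/1418
  seg 3: a=0 b=3473/1418 c=-546/709 d=-963/1418
  seg 4: a=1 b=-800/709 c=-3981/1418 d=1327/1418
S(3/2) = 125079/22688

Δ: Δ0=4, Δ1=-6, Δ2=1/2, Δ3=1, Δ4=-3
row 1: diag=6, rhs=-60; c'=1/6, d'=-10
row 2: denom=6−1·1/6=35/6; d'=(39−1·-10)/(35/6)=42/5
row 3: denom=6−2·12/35=186/35; d'=(3−2·42/5)/(186/35)=-161/62
row 4: denom=4−1·35/186=709/186; d'=(-24−1·-161/62)/(709/186)=-3981/709
back: M4=-3981/709
back: M3=-161/62−35/186·-3981/709=-1092/709
back: M2=42/5−12/35·-1092/709=6330/709
back: M1=-10−1/6·6330/709=-8145/709
M: M0=0, M1=-8145/709, M2=6330/709, M3=-1092/709, M4=-3981/709, M5=0
seg 0: a=-3, c=M0/2=0, d=(M1−M0)/(6·2)=-2715/2836, b=Δ0−h0·(2M0+M1)/6=5551/709
seg 1: a=5, c=M1/2=-8145/1418, d=(M2−M1)/(6·1)=4825/1418, b=Δ1−h1·(2M1+M2)/6=-2594/709
seg 2: a=-1, c=M2/2=3165/709, d=(M3−M2)/(6·2)=-1237/1418, b=Δ2−h2·(2M2+M3)/6=-7003/1418
seg 3: a=0, c=M3/2=-546/709, d=(M4−M3)/(6·1)=-963/1418, b=Δ3−h3·(2M3+M4)/6=3473/1418
seg 4: a=1, c=M4/2=-3981/1418, d=(M5−M4)/(6·1)=1327/1418, b=Δ4−h4·(2M4+M5)/6=-800/709
t_q=3/2 → seg 0, τ=3/2; S=-3+5551/709·τ+0·τ²+-2715/2836·τ³=125079/22688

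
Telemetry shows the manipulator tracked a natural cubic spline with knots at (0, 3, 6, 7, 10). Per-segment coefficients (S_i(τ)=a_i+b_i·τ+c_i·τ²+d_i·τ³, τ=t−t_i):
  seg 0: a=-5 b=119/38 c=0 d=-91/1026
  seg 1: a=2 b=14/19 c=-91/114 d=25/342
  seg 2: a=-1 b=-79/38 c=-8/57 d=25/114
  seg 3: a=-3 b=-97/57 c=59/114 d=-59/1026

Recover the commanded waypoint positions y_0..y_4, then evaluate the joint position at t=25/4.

y_0=-5 y_1=2 y_2=-1 y_3=-3 y_4=-5
S(25/4) = -3709/2432

y_0 = S_0(0) = a_0 = -5
y_1 = S_1(0) = a_1 = 2
y_2 = S_2(0) = a_2 = -1
y_3 = S_3(0) = a_3 = -3
y_4 = S_3(3) = -5
t_q=25/4 is in segment 2 (τ=1/4); S_2(τ)=-3709/2432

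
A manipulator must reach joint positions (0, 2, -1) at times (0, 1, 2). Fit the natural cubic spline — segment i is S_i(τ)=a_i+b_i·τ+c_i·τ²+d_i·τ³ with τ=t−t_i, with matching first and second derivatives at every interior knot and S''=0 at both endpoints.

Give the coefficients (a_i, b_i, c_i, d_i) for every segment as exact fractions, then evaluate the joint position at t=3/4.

Δ: Δ0=2, Δ1=-3
row 1: diag=4, rhs=-30; c'=1/4, d'=-15/2
back: M1=-15/2
M: M0=0, M1=-15/2, M2=0
seg 0: a=0, c=M0/2=0, d=(M1−M0)/(6·1)=-5/4, b=Δ0−h0·(2M0+M1)/6=13/4
seg 1: a=2, c=M1/2=-15/4, d=(M2−M1)/(6·1)=5/4, b=Δ1−h1·(2M1+M2)/6=-1/2
t_q=3/4 → seg 0, τ=3/4; S=0+13/4·τ+0·τ²+-5/4·τ³=489/256

  seg 0: a=0 b=13/4 c=0 d=-5/4
  seg 1: a=2 b=-1/2 c=-15/4 d=5/4
S(3/4) = 489/256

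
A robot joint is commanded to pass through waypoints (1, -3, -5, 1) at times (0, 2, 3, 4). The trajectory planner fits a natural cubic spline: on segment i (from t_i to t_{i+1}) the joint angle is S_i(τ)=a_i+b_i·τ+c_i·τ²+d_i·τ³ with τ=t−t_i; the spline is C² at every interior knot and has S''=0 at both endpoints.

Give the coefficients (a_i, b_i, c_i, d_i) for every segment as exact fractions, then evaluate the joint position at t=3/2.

  seg 0: a=1 b=-30/23 c=0 d=-4/23
  seg 1: a=-3 b=-78/23 c=-24/23 d=56/23
  seg 2: a=-5 b=42/23 c=144/23 d=-48/23
S(3/2) = -71/46

Δ: Δ0=-2, Δ1=-2, Δ2=6
row 1: diag=6, rhs=0; c'=1/6, d'=0
row 2: denom=4−1·1/6=23/6; d'=(48−1·0)/(23/6)=288/23
back: M2=288/23
back: M1=0−1/6·288/23=-48/23
M: M0=0, M1=-48/23, M2=288/23, M3=0
seg 0: a=1, c=M0/2=0, d=(M1−M0)/(6·2)=-4/23, b=Δ0−h0·(2M0+M1)/6=-30/23
seg 1: a=-3, c=M1/2=-24/23, d=(M2−M1)/(6·1)=56/23, b=Δ1−h1·(2M1+M2)/6=-78/23
seg 2: a=-5, c=M2/2=144/23, d=(M3−M2)/(6·1)=-48/23, b=Δ2−h2·(2M2+M3)/6=42/23
t_q=3/2 → seg 0, τ=3/2; S=1+-30/23·τ+0·τ²+-4/23·τ³=-71/46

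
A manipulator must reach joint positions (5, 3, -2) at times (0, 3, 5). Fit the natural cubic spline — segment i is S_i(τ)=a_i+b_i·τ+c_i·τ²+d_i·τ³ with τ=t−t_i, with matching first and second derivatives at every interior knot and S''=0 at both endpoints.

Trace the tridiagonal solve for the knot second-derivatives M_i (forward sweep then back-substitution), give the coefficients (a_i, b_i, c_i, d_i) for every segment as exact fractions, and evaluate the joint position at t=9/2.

  seg 0: a=5 b=-7/60 c=0 d=-11/180
  seg 1: a=3 b=-53/30 c=-11/20 d=11/120
S(9/2) = -37/64

Δ: Δ0=-2/3, Δ1=-5/2
row 1: diag=10, rhs=-11; c'=1/5, d'=-11/10
back: M1=-11/10
M: M0=0, M1=-11/10, M2=0
seg 0: a=5, c=M0/2=0, d=(M1−M0)/(6·3)=-11/180, b=Δ0−h0·(2M0+M1)/6=-7/60
seg 1: a=3, c=M1/2=-11/20, d=(M2−M1)/(6·2)=11/120, b=Δ1−h1·(2M1+M2)/6=-53/30
t_q=9/2 → seg 1, τ=3/2; S=3+-53/30·τ+-11/20·τ²+11/120·τ³=-37/64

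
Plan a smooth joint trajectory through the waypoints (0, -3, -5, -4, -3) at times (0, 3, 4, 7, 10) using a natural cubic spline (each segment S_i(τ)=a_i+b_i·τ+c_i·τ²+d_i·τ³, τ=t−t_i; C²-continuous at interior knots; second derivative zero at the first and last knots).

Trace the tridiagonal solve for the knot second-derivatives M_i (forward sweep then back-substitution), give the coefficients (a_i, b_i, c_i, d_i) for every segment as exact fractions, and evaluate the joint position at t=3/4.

Δ: Δ0=-1, Δ1=-2, Δ2=1/3, Δ3=1/3
row 1: diag=8, rhs=-6; c'=1/8, d'=-3/4
row 2: denom=8−1·1/8=63/8; d'=(14−1·-3/4)/(63/8)=118/63
row 3: denom=12−3·8/21=76/7; d'=(0−3·118/63)/(76/7)=-59/114
back: M3=-59/114
back: M2=118/63−8/21·-59/114=118/57
back: M1=-3/4−1/8·118/57=-115/114
M: M0=0, M1=-115/114, M2=118/57, M3=-59/114, M4=0
seg 0: a=0, c=M0/2=0, d=(M1−M0)/(6·3)=-115/2052, b=Δ0−h0·(2M0+M1)/6=-113/228
seg 1: a=-3, c=M1/2=-115/228, d=(M2−M1)/(6·1)=39/76, b=Δ1−h1·(2M1+M2)/6=-229/114
seg 2: a=-5, c=M2/2=59/57, d=(M3−M2)/(6·3)=-295/2052, b=Δ2−h2·(2M2+M3)/6=-337/228
seg 3: a=-4, c=M3/2=-59/228, d=(M4−M3)/(6·3)=59/2052, b=Δ3−h3·(2M3+M4)/6=97/114
t_q=3/4 → seg 0, τ=3/4; S=0+-113/228·τ+0·τ²+-115/2052·τ³=-1923/4864

  seg 0: a=0 b=-113/228 c=0 d=-115/2052
  seg 1: a=-3 b=-229/114 c=-115/228 d=39/76
  seg 2: a=-5 b=-337/228 c=59/57 d=-295/2052
  seg 3: a=-4 b=97/114 c=-59/228 d=59/2052
S(3/4) = -1923/4864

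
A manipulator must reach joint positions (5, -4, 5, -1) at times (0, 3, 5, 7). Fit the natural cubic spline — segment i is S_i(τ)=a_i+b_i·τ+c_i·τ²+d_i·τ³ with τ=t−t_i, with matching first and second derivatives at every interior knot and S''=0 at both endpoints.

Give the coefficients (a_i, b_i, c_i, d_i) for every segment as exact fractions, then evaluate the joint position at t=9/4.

  seg 0: a=5 b=-453/76 c=0 d=25/76
  seg 1: a=-4 b=111/38 c=225/76 d=-165/152
  seg 2: a=5 b=33/19 c=-135/38 d=45/76
S(9/4) = -22687/4864

Δ: Δ0=-3, Δ1=9/2, Δ2=-3
row 1: diag=10, rhs=45; c'=1/5, d'=9/2
row 2: denom=8−2·1/5=38/5; d'=(-45−2·9/2)/(38/5)=-135/19
back: M2=-135/19
back: M1=9/2−1/5·-135/19=225/38
M: M0=0, M1=225/38, M2=-135/19, M3=0
seg 0: a=5, c=M0/2=0, d=(M1−M0)/(6·3)=25/76, b=Δ0−h0·(2M0+M1)/6=-453/76
seg 1: a=-4, c=M1/2=225/76, d=(M2−M1)/(6·2)=-165/152, b=Δ1−h1·(2M1+M2)/6=111/38
seg 2: a=5, c=M2/2=-135/38, d=(M3−M2)/(6·2)=45/76, b=Δ2−h2·(2M2+M3)/6=33/19
t_q=9/4 → seg 0, τ=9/4; S=5+-453/76·τ+0·τ²+25/76·τ³=-22687/4864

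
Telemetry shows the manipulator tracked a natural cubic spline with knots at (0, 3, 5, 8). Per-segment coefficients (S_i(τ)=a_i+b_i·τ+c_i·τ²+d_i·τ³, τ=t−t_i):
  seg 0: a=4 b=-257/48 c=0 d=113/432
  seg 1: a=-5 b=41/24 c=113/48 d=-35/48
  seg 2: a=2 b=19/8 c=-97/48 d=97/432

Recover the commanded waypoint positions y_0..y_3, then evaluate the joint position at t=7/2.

y_0=4 y_1=-5 y_2=2 y_3=-3
S(7/2) = -467/128

y_0 = S_0(0) = a_0 = 4
y_1 = S_1(0) = a_1 = -5
y_2 = S_2(0) = a_2 = 2
y_3 = S_2(3) = -3
t_q=7/2 is in segment 1 (τ=1/2); S_1(τ)=-467/128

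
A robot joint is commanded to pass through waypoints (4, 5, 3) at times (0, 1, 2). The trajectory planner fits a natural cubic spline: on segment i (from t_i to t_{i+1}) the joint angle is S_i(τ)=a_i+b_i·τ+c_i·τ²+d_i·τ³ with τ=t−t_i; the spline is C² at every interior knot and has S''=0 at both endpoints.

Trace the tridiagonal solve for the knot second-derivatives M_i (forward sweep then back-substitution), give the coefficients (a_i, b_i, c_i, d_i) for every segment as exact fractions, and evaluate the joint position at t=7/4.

Δ: Δ0=1, Δ1=-2
row 1: diag=4, rhs=-18; c'=1/4, d'=-9/2
back: M1=-9/2
M: M0=0, M1=-9/2, M2=0
seg 0: a=4, c=M0/2=0, d=(M1−M0)/(6·1)=-3/4, b=Δ0−h0·(2M0+M1)/6=7/4
seg 1: a=5, c=M1/2=-9/4, d=(M2−M1)/(6·1)=3/4, b=Δ1−h1·(2M1+M2)/6=-1/2
t_q=7/4 → seg 1, τ=3/4; S=5+-1/2·τ+-9/4·τ²+3/4·τ³=941/256

  seg 0: a=4 b=7/4 c=0 d=-3/4
  seg 1: a=5 b=-1/2 c=-9/4 d=3/4
S(7/4) = 941/256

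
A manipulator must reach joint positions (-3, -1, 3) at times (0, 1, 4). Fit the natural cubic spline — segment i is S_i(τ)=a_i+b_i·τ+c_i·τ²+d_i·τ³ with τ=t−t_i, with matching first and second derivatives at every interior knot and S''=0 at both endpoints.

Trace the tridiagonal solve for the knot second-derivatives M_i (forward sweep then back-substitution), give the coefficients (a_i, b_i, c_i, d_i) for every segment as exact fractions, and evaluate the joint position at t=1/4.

  seg 0: a=-3 b=25/12 c=0 d=-1/12
  seg 1: a=-1 b=11/6 c=-1/4 d=1/36
S(1/4) = -635/256

Δ: Δ0=2, Δ1=4/3
row 1: diag=8, rhs=-4; c'=3/8, d'=-1/2
back: M1=-1/2
M: M0=0, M1=-1/2, M2=0
seg 0: a=-3, c=M0/2=0, d=(M1−M0)/(6·1)=-1/12, b=Δ0−h0·(2M0+M1)/6=25/12
seg 1: a=-1, c=M1/2=-1/4, d=(M2−M1)/(6·3)=1/36, b=Δ1−h1·(2M1+M2)/6=11/6
t_q=1/4 → seg 0, τ=1/4; S=-3+25/12·τ+0·τ²+-1/12·τ³=-635/256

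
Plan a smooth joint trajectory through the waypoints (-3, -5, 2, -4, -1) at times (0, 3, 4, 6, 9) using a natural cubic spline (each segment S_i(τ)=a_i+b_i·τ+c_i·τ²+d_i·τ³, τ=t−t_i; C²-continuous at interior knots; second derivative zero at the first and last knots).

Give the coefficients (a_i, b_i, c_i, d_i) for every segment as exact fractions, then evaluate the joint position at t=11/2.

Δ: Δ0=-2/3, Δ1=7, Δ2=-3, Δ3=1
row 1: diag=8, rhs=46; c'=1/8, d'=23/4
row 2: denom=6−1·1/8=47/8; d'=(-60−1·23/4)/(47/8)=-526/47
row 3: denom=10−2·16/47=438/47; d'=(24−2·-526/47)/(438/47)=1090/219
back: M3=1090/219
back: M2=-526/47−16/47·1090/219=-2822/219
back: M1=23/4−1/8·-2822/219=1612/219
M: M0=0, M1=1612/219, M2=-2822/219, M3=1090/219, M4=0
seg 0: a=-3, c=M0/2=0, d=(M1−M0)/(6·3)=806/1971, b=Δ0−h0·(2M0+M1)/6=-952/219
seg 1: a=-5, c=M1/2=806/219, d=(M2−M1)/(6·1)=-739/219, b=Δ1−h1·(2M1+M2)/6=1466/219
seg 2: a=2, c=M2/2=-1411/219, d=(M3−M2)/(6·2)=326/219, b=Δ2−h2·(2M2+M3)/6=287/73
seg 3: a=-4, c=M3/2=545/219, d=(M4−M3)/(6·3)=-545/1971, b=Δ3−h3·(2M3+M4)/6=-871/219
t_q=11/2 → seg 2, τ=3/2; S=2+287/73·τ+-1411/219·τ²+326/219·τ³=-115/73

  seg 0: a=-3 b=-952/219 c=0 d=806/1971
  seg 1: a=-5 b=1466/219 c=806/219 d=-739/219
  seg 2: a=2 b=287/73 c=-1411/219 d=326/219
  seg 3: a=-4 b=-871/219 c=545/219 d=-545/1971
S(11/2) = -115/73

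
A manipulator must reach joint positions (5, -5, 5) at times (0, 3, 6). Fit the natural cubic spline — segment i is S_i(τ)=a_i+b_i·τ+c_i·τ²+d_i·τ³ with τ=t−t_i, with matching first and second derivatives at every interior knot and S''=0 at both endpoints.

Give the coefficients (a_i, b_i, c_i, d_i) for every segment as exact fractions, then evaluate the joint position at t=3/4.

Δ: Δ0=-10/3, Δ1=10/3
row 1: diag=12, rhs=40; c'=1/4, d'=10/3
back: M1=10/3
M: M0=0, M1=10/3, M2=0
seg 0: a=5, c=M0/2=0, d=(M1−M0)/(6·3)=5/27, b=Δ0−h0·(2M0+M1)/6=-5
seg 1: a=-5, c=M1/2=5/3, d=(M2−M1)/(6·3)=-5/27, b=Δ1−h1·(2M1+M2)/6=0
t_q=3/4 → seg 0, τ=3/4; S=5+-5·τ+0·τ²+5/27·τ³=85/64

  seg 0: a=5 b=-5 c=0 d=5/27
  seg 1: a=-5 b=0 c=5/3 d=-5/27
S(3/4) = 85/64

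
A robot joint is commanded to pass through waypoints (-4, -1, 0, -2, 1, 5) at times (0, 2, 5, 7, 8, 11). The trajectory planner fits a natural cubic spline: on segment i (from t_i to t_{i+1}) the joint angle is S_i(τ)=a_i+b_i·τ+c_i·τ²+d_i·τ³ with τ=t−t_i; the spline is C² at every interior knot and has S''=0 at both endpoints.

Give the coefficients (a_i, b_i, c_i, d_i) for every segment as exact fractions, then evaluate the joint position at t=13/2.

Δ: Δ0=3/2, Δ1=1/3, Δ2=-1, Δ3=3, Δ4=4/3
row 1: diag=10, rhs=-7; c'=3/10, d'=-7/10
row 2: denom=10−3·3/10=91/10; d'=(-8−3·-7/10)/(91/10)=-59/91
row 3: denom=6−2·20/91=506/91; d'=(24−2·-59/91)/(506/91)=1151/253
row 4: denom=8−1·91/506=3957/506; d'=(-10−1·1151/253)/(3957/506)=-2454/1319
back: M4=-2454/1319
back: M3=1151/253−91/506·-2454/1319=6442/1319
back: M2=-59/91−20/91·6442/1319=-2271/1319
back: M1=-7/10−3/10·-2271/1319=-242/1319
M: M0=0, M1=-242/1319, M2=-2271/1319, M3=6442/1319, M4=-2454/1319, M5=0
seg 0: a=-4, c=M0/2=0, d=(M1−M0)/(6·2)=-121/7914, b=Δ0−h0·(2M0+M1)/6=12355/7914
seg 1: a=-1, c=M1/2=-121/1319, d=(M2−M1)/(6·3)=-2029/23742, b=Δ1−h1·(2M1+M2)/6=10903/7914
seg 2: a=0, c=M2/2=-2271/2638, d=(M3−M2)/(6·2)=8713/15828, b=Δ2−h2·(2M2+M3)/6=-5857/3957
seg 3: a=-2, c=M3/2=3221/1319, d=(M4−M3)/(6·1)=-4448/3957, b=Δ3−h3·(2M3+M4)/6=6656/3957
seg 4: a=1, c=M4/2=-1227/1319, d=(M5−M4)/(6·3)=409/3957, b=Δ4−h4·(2M4+M5)/6=12638/3957
t_q=13/2 → seg 2, τ=3/2; S=0+-5857/3957·τ+-2271/2638·τ²+8713/15828·τ³=-97051/42208

  seg 0: a=-4 b=12355/7914 c=0 d=-121/7914
  seg 1: a=-1 b=10903/7914 c=-121/1319 d=-2029/23742
  seg 2: a=0 b=-5857/3957 c=-2271/2638 d=8713/15828
  seg 3: a=-2 b=6656/3957 c=3221/1319 d=-4448/3957
  seg 4: a=1 b=12638/3957 c=-1227/1319 d=409/3957
S(13/2) = -97051/42208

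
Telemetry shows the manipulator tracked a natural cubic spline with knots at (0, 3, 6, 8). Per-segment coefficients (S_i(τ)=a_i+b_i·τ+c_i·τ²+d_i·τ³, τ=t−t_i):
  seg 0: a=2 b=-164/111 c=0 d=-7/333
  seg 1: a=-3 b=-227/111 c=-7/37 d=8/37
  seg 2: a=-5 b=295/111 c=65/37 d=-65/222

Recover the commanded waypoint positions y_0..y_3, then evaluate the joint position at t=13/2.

y_0=2 y_1=-3 y_2=-5 y_3=5
S(13/2) = -1935/592

y_0 = S_0(0) = a_0 = 2
y_1 = S_1(0) = a_1 = -3
y_2 = S_2(0) = a_2 = -5
y_3 = S_2(2) = 5
t_q=13/2 is in segment 2 (τ=1/2); S_2(τ)=-1935/592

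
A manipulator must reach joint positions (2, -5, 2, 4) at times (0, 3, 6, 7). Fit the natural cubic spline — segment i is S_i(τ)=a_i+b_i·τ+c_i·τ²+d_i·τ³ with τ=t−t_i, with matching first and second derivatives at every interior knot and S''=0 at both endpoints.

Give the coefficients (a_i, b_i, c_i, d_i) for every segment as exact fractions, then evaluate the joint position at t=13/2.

  seg 0: a=2 b=-106/29 c=0 d=115/783
  seg 1: a=-5 b=9/29 c=115/87 d=-169/783
  seg 2: a=2 b=70/29 c=-18/29 d=6/29
S(13/2) = 357/116

Δ: Δ0=-7/3, Δ1=7/3, Δ2=2
row 1: diag=12, rhs=28; c'=1/4, d'=7/3
row 2: denom=8−3·1/4=29/4; d'=(-2−3·7/3)/(29/4)=-36/29
back: M2=-36/29
back: M1=7/3−1/4·-36/29=230/87
M: M0=0, M1=230/87, M2=-36/29, M3=0
seg 0: a=2, c=M0/2=0, d=(M1−M0)/(6·3)=115/783, b=Δ0−h0·(2M0+M1)/6=-106/29
seg 1: a=-5, c=M1/2=115/87, d=(M2−M1)/(6·3)=-169/783, b=Δ1−h1·(2M1+M2)/6=9/29
seg 2: a=2, c=M2/2=-18/29, d=(M3−M2)/(6·1)=6/29, b=Δ2−h2·(2M2+M3)/6=70/29
t_q=13/2 → seg 2, τ=1/2; S=2+70/29·τ+-18/29·τ²+6/29·τ³=357/116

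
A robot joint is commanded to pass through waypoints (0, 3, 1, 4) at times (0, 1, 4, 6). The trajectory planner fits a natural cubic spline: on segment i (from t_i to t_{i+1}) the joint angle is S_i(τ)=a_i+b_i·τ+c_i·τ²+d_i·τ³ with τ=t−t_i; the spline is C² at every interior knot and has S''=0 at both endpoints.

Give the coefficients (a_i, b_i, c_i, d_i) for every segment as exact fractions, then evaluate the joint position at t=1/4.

  seg 0: a=0 b=1537/426 c=0 d=-259/426
  seg 1: a=3 b=380/213 c=-259/142 d=143/426
  seg 2: a=1 b=-41/426 c=85/71 d=-85/426
S(1/4) = 8111/9088

Δ: Δ0=3, Δ1=-2/3, Δ2=3/2
row 1: diag=8, rhs=-22; c'=3/8, d'=-11/4
row 2: denom=10−3·3/8=71/8; d'=(13−3·-11/4)/(71/8)=170/71
back: M2=170/71
back: M1=-11/4−3/8·170/71=-259/71
M: M0=0, M1=-259/71, M2=170/71, M3=0
seg 0: a=0, c=M0/2=0, d=(M1−M0)/(6·1)=-259/426, b=Δ0−h0·(2M0+M1)/6=1537/426
seg 1: a=3, c=M1/2=-259/142, d=(M2−M1)/(6·3)=143/426, b=Δ1−h1·(2M1+M2)/6=380/213
seg 2: a=1, c=M2/2=85/71, d=(M3−M2)/(6·2)=-85/426, b=Δ2−h2·(2M2+M3)/6=-41/426
t_q=1/4 → seg 0, τ=1/4; S=0+1537/426·τ+0·τ²+-259/426·τ³=8111/9088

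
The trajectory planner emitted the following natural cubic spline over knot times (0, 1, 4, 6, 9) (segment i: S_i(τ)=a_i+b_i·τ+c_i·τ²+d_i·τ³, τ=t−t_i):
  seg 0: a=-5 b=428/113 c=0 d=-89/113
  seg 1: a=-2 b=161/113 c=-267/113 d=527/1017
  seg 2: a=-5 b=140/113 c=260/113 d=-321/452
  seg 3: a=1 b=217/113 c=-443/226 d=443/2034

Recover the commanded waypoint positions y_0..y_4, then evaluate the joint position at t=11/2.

y_0=-5 y_1=-2 y_2=-5 y_3=1 y_4=-5
S(11/2) = -1307/3616

y_0 = S_0(0) = a_0 = -5
y_1 = S_1(0) = a_1 = -2
y_2 = S_2(0) = a_2 = -5
y_3 = S_3(0) = a_3 = 1
y_4 = S_3(3) = -5
t_q=11/2 is in segment 2 (τ=3/2); S_2(τ)=-1307/3616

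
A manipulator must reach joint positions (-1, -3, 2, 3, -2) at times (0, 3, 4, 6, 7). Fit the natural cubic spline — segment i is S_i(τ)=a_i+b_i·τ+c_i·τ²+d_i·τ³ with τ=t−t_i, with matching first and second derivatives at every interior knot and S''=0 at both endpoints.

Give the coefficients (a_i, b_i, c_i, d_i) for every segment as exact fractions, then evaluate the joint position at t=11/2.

Δ: Δ0=-2/3, Δ1=5, Δ2=1/2, Δ3=-5
row 1: diag=8, rhs=34; c'=1/8, d'=17/4
row 2: denom=6−1·1/8=47/8; d'=(-27−1·17/4)/(47/8)=-250/47
row 3: denom=6−2·16/47=250/47; d'=(-33−2·-250/47)/(250/47)=-1051/250
back: M3=-1051/250
back: M2=-250/47−16/47·-1051/250=-486/125
back: M1=17/4−1/8·-486/125=592/125
M: M0=0, M1=592/125, M2=-486/125, M3=-1051/250, M4=0
seg 0: a=-1, c=M0/2=0, d=(M1−M0)/(6·3)=296/1125, b=Δ0−h0·(2M0+M1)/6=-1138/375
seg 1: a=-3, c=M1/2=296/125, d=(M2−M1)/(6·1)=-539/375, b=Δ1−h1·(2M1+M2)/6=1526/375
seg 2: a=2, c=M2/2=-243/125, d=(M3−M2)/(6·2)=-79/3000, b=Δ2−h2·(2M2+M3)/6=337/75
seg 3: a=3, c=M3/2=-1051/500, d=(M4−M3)/(6·1)=1051/1500, b=Δ3−h3·(2M3+M4)/6=-2699/750
t_q=11/2 → seg 2, τ=3/2; S=2+337/75·τ+-243/125·τ²+-79/3000·τ³=34217/8000

  seg 0: a=-1 b=-1138/375 c=0 d=296/1125
  seg 1: a=-3 b=1526/375 c=296/125 d=-539/375
  seg 2: a=2 b=337/75 c=-243/125 d=-79/3000
  seg 3: a=3 b=-2699/750 c=-1051/500 d=1051/1500
S(11/2) = 34217/8000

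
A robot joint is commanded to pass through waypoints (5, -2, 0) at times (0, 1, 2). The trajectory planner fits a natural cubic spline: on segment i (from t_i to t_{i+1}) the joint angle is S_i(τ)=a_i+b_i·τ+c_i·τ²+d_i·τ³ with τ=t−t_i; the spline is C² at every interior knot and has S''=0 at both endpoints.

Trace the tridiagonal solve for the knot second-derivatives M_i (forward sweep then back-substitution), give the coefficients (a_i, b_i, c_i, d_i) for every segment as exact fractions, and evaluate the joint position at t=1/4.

  seg 0: a=5 b=-37/4 c=0 d=9/4
  seg 1: a=-2 b=-5/2 c=27/4 d=-9/4
S(1/4) = 697/256

Δ: Δ0=-7, Δ1=2
row 1: diag=4, rhs=54; c'=1/4, d'=27/2
back: M1=27/2
M: M0=0, M1=27/2, M2=0
seg 0: a=5, c=M0/2=0, d=(M1−M0)/(6·1)=9/4, b=Δ0−h0·(2M0+M1)/6=-37/4
seg 1: a=-2, c=M1/2=27/4, d=(M2−M1)/(6·1)=-9/4, b=Δ1−h1·(2M1+M2)/6=-5/2
t_q=1/4 → seg 0, τ=1/4; S=5+-37/4·τ+0·τ²+9/4·τ³=697/256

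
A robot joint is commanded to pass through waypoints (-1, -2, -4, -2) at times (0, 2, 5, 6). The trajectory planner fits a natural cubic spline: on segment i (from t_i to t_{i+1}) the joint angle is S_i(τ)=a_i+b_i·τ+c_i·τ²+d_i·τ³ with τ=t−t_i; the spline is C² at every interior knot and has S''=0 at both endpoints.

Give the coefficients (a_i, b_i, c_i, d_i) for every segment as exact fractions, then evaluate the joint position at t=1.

Δ: Δ0=-1/2, Δ1=-2/3, Δ2=2
row 1: diag=10, rhs=-1; c'=3/10, d'=-1/10
row 2: denom=8−3·3/10=71/10; d'=(16−3·-1/10)/(71/10)=163/71
back: M2=163/71
back: M1=-1/10−3/10·163/71=-56/71
M: M0=0, M1=-56/71, M2=163/71, M3=0
seg 0: a=-1, c=M0/2=0, d=(M1−M0)/(6·2)=-14/213, b=Δ0−h0·(2M0+M1)/6=-101/426
seg 1: a=-2, c=M1/2=-28/71, d=(M2−M1)/(6·3)=73/426, b=Δ1−h1·(2M1+M2)/6=-437/426
seg 2: a=-4, c=M2/2=163/142, d=(M3−M2)/(6·1)=-163/426, b=Δ2−h2·(2M2+M3)/6=263/213
t_q=1 → seg 0, τ=1; S=-1+-101/426·τ+0·τ²+-14/213·τ³=-185/142

  seg 0: a=-1 b=-101/426 c=0 d=-14/213
  seg 1: a=-2 b=-437/426 c=-28/71 d=73/426
  seg 2: a=-4 b=263/213 c=163/142 d=-163/426
S(1) = -185/142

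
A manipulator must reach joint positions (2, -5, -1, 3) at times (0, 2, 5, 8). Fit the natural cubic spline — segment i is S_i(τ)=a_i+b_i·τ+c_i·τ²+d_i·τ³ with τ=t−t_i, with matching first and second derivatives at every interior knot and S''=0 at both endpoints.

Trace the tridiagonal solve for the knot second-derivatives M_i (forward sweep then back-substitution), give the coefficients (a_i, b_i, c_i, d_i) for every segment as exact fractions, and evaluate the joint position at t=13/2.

  seg 0: a=2 b=-1009/222 c=0 d=29/111
  seg 1: a=-5 b=-313/222 c=58/37 d=-145/666
  seg 2: a=-1 b=235/111 c=-29/74 d=29/666
S(13/2) = 853/592

Δ: Δ0=-7/2, Δ1=4/3, Δ2=4/3
row 1: diag=10, rhs=29; c'=3/10, d'=29/10
row 2: denom=12−3·3/10=111/10; d'=(0−3·29/10)/(111/10)=-29/37
back: M2=-29/37
back: M1=29/10−3/10·-29/37=116/37
M: M0=0, M1=116/37, M2=-29/37, M3=0
seg 0: a=2, c=M0/2=0, d=(M1−M0)/(6·2)=29/111, b=Δ0−h0·(2M0+M1)/6=-1009/222
seg 1: a=-5, c=M1/2=58/37, d=(M2−M1)/(6·3)=-145/666, b=Δ1−h1·(2M1+M2)/6=-313/222
seg 2: a=-1, c=M2/2=-29/74, d=(M3−M2)/(6·3)=29/666, b=Δ2−h2·(2M2+M3)/6=235/111
t_q=13/2 → seg 2, τ=3/2; S=-1+235/111·τ+-29/74·τ²+29/666·τ³=853/592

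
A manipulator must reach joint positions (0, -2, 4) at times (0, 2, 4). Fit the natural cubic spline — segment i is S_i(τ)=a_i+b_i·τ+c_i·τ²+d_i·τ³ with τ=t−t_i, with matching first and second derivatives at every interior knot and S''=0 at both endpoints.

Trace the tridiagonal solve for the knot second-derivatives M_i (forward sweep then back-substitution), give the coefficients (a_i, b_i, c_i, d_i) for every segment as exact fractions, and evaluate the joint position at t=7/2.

Δ: Δ0=-1, Δ1=3
row 1: diag=8, rhs=24; c'=1/4, d'=3
back: M1=3
M: M0=0, M1=3, M2=0
seg 0: a=0, c=M0/2=0, d=(M1−M0)/(6·2)=1/4, b=Δ0−h0·(2M0+M1)/6=-2
seg 1: a=-2, c=M1/2=3/2, d=(M2−M1)/(6·2)=-1/4, b=Δ1−h1·(2M1+M2)/6=1
t_q=7/2 → seg 1, τ=3/2; S=-2+1·τ+3/2·τ²+-1/4·τ³=65/32

  seg 0: a=0 b=-2 c=0 d=1/4
  seg 1: a=-2 b=1 c=3/2 d=-1/4
S(7/2) = 65/32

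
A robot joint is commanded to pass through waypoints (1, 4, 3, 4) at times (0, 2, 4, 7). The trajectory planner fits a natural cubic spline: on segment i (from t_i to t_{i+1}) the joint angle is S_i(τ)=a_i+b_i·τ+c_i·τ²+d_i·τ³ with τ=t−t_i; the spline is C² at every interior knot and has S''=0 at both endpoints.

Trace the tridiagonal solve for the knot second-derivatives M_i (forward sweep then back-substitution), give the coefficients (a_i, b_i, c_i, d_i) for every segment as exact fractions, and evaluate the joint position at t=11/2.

Δ: Δ0=3/2, Δ1=-1/2, Δ2=1/3
row 1: diag=8, rhs=-12; c'=1/4, d'=-3/2
row 2: denom=10−2·1/4=19/2; d'=(5−2·-3/2)/(19/2)=16/19
back: M2=16/19
back: M1=-3/2−1/4·16/19=-65/38
M: M0=0, M1=-65/38, M2=16/19, M3=0
seg 0: a=1, c=M0/2=0, d=(M1−M0)/(6·2)=-65/456, b=Δ0−h0·(2M0+M1)/6=118/57
seg 1: a=4, c=M1/2=-65/76, d=(M2−M1)/(6·2)=97/456, b=Δ1−h1·(2M1+M2)/6=41/114
seg 2: a=3, c=M2/2=8/19, d=(M3−M2)/(6·3)=-8/171, b=Δ2−h2·(2M2+M3)/6=-29/57
t_q=11/2 → seg 2, τ=3/2; S=3+-29/57·τ+8/19·τ²+-8/171·τ³=115/38

  seg 0: a=1 b=118/57 c=0 d=-65/456
  seg 1: a=4 b=41/114 c=-65/76 d=97/456
  seg 2: a=3 b=-29/57 c=8/19 d=-8/171
S(11/2) = 115/38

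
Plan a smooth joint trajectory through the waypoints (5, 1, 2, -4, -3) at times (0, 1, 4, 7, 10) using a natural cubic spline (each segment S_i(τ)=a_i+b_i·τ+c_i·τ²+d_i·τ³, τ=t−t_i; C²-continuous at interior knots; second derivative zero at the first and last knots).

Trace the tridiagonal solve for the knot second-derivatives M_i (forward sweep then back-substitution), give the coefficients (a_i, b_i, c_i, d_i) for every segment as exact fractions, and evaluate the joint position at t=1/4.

  seg 0: a=5 b=-763/162 c=0 d=115/162
  seg 1: a=1 b=-209/81 c=115/54 d=-563/1458
  seg 2: a=2 b=-37/162 c=-109/81 d=367/1458
  seg 3: a=-4 b=-122/81 c=149/162 d=-149/1458
S(1/4) = 13249/3456

Δ: Δ0=-4, Δ1=1/3, Δ2=-2, Δ3=1/3
row 1: diag=8, rhs=26; c'=3/8, d'=13/4
row 2: denom=12−3·3/8=87/8; d'=(-14−3·13/4)/(87/8)=-190/87
row 3: denom=12−3·8/29=324/29; d'=(14−3·-190/87)/(324/29)=149/81
back: M3=149/81
back: M2=-190/87−8/29·149/81=-218/81
back: M1=13/4−3/8·-218/81=115/27
M: M0=0, M1=115/27, M2=-218/81, M3=149/81, M4=0
seg 0: a=5, c=M0/2=0, d=(M1−M0)/(6·1)=115/162, b=Δ0−h0·(2M0+M1)/6=-763/162
seg 1: a=1, c=M1/2=115/54, d=(M2−M1)/(6·3)=-563/1458, b=Δ1−h1·(2M1+M2)/6=-209/81
seg 2: a=2, c=M2/2=-109/81, d=(M3−M2)/(6·3)=367/1458, b=Δ2−h2·(2M2+M3)/6=-37/162
seg 3: a=-4, c=M3/2=149/162, d=(M4−M3)/(6·3)=-149/1458, b=Δ3−h3·(2M3+M4)/6=-122/81
t_q=1/4 → seg 0, τ=1/4; S=5+-763/162·τ+0·τ²+115/162·τ³=13249/3456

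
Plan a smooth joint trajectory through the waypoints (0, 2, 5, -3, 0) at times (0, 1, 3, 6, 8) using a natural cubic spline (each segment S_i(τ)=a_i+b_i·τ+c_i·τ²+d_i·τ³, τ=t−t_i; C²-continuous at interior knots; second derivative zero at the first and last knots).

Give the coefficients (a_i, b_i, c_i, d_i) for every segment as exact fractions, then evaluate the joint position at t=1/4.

  seg 0: a=0 b=5695/3036 c=0 d=377/3036
  seg 1: a=2 b=3413/1518 c=377/1012 d=-2267/6072
  seg 2: a=5 b=-563/759 c=-945/506 d=1861/4554
  seg 3: a=-3 b=-1387/1518 c=458/253 d=-229/759
S(1/4) = 30499/64768

Δ: Δ0=2, Δ1=3/2, Δ2=-8/3, Δ3=3/2
row 1: diag=6, rhs=-3; c'=1/3, d'=-1/2
row 2: denom=10−2·1/3=28/3; d'=(-25−2·-1/2)/(28/3)=-18/7
row 3: denom=10−3·9/28=253/28; d'=(25−3·-18/7)/(253/28)=916/253
back: M3=916/253
back: M2=-18/7−9/28·916/253=-945/253
back: M1=-1/2−1/3·-945/253=377/506
M: M0=0, M1=377/506, M2=-945/253, M3=916/253, M4=0
seg 0: a=0, c=M0/2=0, d=(M1−M0)/(6·1)=377/3036, b=Δ0−h0·(2M0+M1)/6=5695/3036
seg 1: a=2, c=M1/2=377/1012, d=(M2−M1)/(6·2)=-2267/6072, b=Δ1−h1·(2M1+M2)/6=3413/1518
seg 2: a=5, c=M2/2=-945/506, d=(M3−M2)/(6·3)=1861/4554, b=Δ2−h2·(2M2+M3)/6=-563/759
seg 3: a=-3, c=M3/2=458/253, d=(M4−M3)/(6·2)=-229/759, b=Δ3−h3·(2M3+M4)/6=-1387/1518
t_q=1/4 → seg 0, τ=1/4; S=0+5695/3036·τ+0·τ²+377/3036·τ³=30499/64768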